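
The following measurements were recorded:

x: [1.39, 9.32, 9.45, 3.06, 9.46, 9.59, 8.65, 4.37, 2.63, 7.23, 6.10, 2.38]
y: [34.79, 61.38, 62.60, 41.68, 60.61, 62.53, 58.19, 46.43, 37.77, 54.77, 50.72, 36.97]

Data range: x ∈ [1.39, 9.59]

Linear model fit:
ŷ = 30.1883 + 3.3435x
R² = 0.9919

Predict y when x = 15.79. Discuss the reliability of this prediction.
The equation gives ŷ = 82.9822; however x = 15.79 is 6.20 units above the observed range, so this extrapolated value should not be trusted.

Prediction calculation:
ŷ = 30.1883 + 3.3435 × 15.79
ŷ = 82.9822

Reliability:
- Data range: x ∈ [1.39, 9.59]
- Prediction point: x = 15.79 is 6.20 units above the observed range → this is EXTRAPOLATION, not interpolation

Why that matters here:
- There are no observations near this x to validate the fitted line there
- R² describes fit only over the sampled x values; it says nothing about behaviour beyond them

Report the number if required, but flag clearly that it is an extrapolation.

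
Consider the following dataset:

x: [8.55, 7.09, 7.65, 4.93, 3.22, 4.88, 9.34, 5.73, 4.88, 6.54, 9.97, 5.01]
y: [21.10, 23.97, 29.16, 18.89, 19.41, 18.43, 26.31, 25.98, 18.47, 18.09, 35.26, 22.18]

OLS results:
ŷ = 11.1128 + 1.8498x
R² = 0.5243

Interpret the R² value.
About 52.43% of the variability in y is accounted for by the regression on x (R² = 0.5243) — a moderate linear fit.

The coefficient of determination R² is the fraction of the total variation in y that the fitted line accounts for.

Here R² = 0.5243:
- Explained: 52.43% of the variation in y
- Unexplained (residual): 100% − 52.43% = 47.57%
- Rule of thumb (below 0.3 weak; 0.3 to below 0.7 moderate; 0.7 and above strong) → moderate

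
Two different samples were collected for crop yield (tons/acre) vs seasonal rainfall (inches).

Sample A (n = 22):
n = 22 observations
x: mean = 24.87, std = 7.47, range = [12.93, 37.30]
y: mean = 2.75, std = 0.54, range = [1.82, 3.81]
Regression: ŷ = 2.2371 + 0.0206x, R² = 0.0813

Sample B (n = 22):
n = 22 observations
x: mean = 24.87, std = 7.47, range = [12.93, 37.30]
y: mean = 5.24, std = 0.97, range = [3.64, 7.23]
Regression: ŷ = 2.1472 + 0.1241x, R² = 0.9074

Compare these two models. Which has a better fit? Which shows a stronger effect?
Model B has the better fit (R² = 0.9074 vs 0.0813). Model B shows the stronger effect (|β₁| = 0.1241 vs 0.0206).

Model Comparison:

Which explains more variance? (R²)
- Model A: R² = 0.0813 → 8.13% of variance in crop yield explained
- Model B: R² = 0.9074 → 90.74% of variance in crop yield explained
- 0.9074 > 0.0813 → Model B has the better fit

Effect size (slope magnitude):
- Model A: β₁ = 0.0206 → predicted crop yield rises 0.0206 tons/acre per additional inch of rainfall
- Model B: β₁ = 0.1241 → predicted crop yield rises 0.1241 tons/acre per additional inch of rainfall
- |0.0206| < |0.1241| → Model B shows the stronger marginal effect

Notes:
- A steeper slope doesn't make a better model if the scatter around the line is large.
- A better fit (higher R²) doesn't necessarily mean a more important relationship.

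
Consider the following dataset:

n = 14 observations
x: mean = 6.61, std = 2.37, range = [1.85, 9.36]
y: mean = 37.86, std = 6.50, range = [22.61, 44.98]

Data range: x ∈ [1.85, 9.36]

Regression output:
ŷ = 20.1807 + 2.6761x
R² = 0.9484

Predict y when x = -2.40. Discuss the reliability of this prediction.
The equation gives ŷ = 13.7581; however x = -2.40 is 4.25 units below the observed range, so this extrapolated value should not be trusted.

Prediction calculation:
ŷ = 20.1807 + 2.6761 × (-2.40)
ŷ = 13.7581

Reliability:
- Data range: x ∈ [1.85, 9.36]
- Prediction point: x = -2.40 is 4.25 units below the observed range → this is EXTRAPOLATION, not interpolation

Why that matters here:
- R² describes fit only over the sampled x values; it says nothing about behaviour beyond them
- The linear relationship may not hold outside the observed range
- The standard error of prediction grows with (x − x̄)², and x = -2.40 is far from x̄ = 6.61

Report the number if required, but flag clearly that it is an extrapolation.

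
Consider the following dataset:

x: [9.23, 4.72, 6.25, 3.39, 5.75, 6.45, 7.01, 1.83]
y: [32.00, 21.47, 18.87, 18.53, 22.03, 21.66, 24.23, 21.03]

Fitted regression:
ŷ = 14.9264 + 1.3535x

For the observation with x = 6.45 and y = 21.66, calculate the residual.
Residual = -1.9965

The residual is the difference between the actual value and the predicted value:

Residual = y - ŷ

Step 1: Calculate predicted value
ŷ = 14.9264 + 1.3535 × 6.45
ŷ = 23.6565

Step 2: Calculate residual
Residual = 21.66 - 23.6565
Residual = -1.9965

Sign check: y < ŷ, so the point is below the line and the fit overestimates here.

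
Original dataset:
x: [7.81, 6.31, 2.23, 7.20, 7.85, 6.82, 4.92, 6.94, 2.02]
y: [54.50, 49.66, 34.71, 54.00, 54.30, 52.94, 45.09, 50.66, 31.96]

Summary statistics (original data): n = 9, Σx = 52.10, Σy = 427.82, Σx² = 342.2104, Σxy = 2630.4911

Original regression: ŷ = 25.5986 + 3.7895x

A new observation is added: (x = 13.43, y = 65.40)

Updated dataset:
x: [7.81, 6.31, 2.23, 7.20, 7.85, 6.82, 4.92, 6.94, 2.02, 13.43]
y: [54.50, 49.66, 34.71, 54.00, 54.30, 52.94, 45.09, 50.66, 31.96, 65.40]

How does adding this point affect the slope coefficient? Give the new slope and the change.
New slope β₁ = 2.9707 versus 3.7895 before: a change of -0.8188 (-21.6%).

The new point has HIGH LEVERAGE: x = 13.43 is far from the original mean x̄ = 52.10/9 ≈ 5.79 (original range [2.02, 7.85]).

Step 1: Update the sums with the new point (n goes from 9 to 10)
Σx  = 52.10 + 13.43 = 65.53
Σy  = 427.82 + 65.40 = 493.22
Σx² = 342.2104 + 13.43² = 342.2104 + 180.3649 = 522.5753
Σxy = 2630.4911 + 13.43×65.40 = 2630.4911 + 878.3220 = 3508.8131

Step 2: Recompute the slope with b₁ = (nΣxy − ΣxΣy) / (nΣx² − (Σx)²)
Numerator   = 10×3508.8131 − 65.53×493.22 = 35088.1310 − 32320.7066 = 2767.4244
Denominator = 10×522.5753 − 65.53² = 5225.7530 − 4294.1809 = 931.5721
b₁(new) = 2767.4244 / 931.5721 = 2.9707

(Same formula on the original sums: (9×2630.4911 − 52.10×427.82) / (9×342.2104 − 52.10²) = 1384.9979 / 365.4836 = 3.7895, matching the given fit.)

Step 3: Change in slope
Δβ₁ = 2.9707 − 3.7895 = -0.8188
Relative change = -0.8188 / 3.7895 × 100% = -21.6%
→ the slope decreases when the point is added.

A high-leverage point only changes the slope if it is off the original line; here y = 65.40 is below the original trend, so the slope decreases.
In practice: check such a point for data-entry or measurement error; investigate whether it comes from the same population as the rest of the sample.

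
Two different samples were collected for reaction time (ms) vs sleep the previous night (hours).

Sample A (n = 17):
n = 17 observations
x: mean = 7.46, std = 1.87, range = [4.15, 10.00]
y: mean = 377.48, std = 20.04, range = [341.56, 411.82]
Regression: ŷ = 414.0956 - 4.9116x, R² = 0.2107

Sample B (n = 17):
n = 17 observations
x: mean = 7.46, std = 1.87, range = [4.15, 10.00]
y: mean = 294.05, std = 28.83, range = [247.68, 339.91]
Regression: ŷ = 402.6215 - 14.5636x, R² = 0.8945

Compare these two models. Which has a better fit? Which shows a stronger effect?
Model B has the better fit (R² = 0.8945 vs 0.2107). Model B shows the stronger effect (|β₁| = 14.5636 vs 4.9116).

Model Comparison:

Which explains more variance? (R²)
- Model A: R² = 0.2107 → 21.07% of variance in reaction time explained
- Model B: R² = 0.8945 → 89.45% of variance in reaction time explained
- 0.8945 > 0.2107 → Model B has the better fit

Strength of effect — compare |β₁|:
- Model A: β₁ = -4.9116 → predicted reaction time falls 4.9116 ms per additional hour of sleep
- Model B: β₁ = -14.5636 → predicted reaction time falls 14.5636 ms per additional hour of sleep
- |-4.9116| < |-14.5636| → Model B shows the stronger marginal effect

Notes:
- The two samples could reflect different populations, time periods, or measurement quality.
- A better fit (higher R²) doesn't necessarily mean a more important relationship.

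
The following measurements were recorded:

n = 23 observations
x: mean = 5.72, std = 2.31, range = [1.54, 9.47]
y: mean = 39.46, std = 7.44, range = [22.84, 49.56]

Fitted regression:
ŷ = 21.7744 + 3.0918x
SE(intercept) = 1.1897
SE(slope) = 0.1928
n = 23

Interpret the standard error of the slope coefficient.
SE(slope) = 0.1928 measures the uncertainty in the estimated slope. The coefficient is estimated precisely (SE/|β̂₁| = 6.2%).

SE(β̂₁) = s / √Sxx, where s is the residual standard deviation and Sxx = Σ(x − x̄)². It is the yardstick for how far β̂₁ = 3.0918 could plausibly be from the true slope.

Relative precision:
- SE / |β̂₁| = 0.1928 / 3.0918 = 6.2%
- Rule of thumb (under 20%: precise; 20% to under 50%: moderately precise; 50% or more: imprecise) → precise

Link to the t-test: t = β̂₁ / SE(β̂₁) = 3.0918 / 0.1928 = 16.0363, the statistic for H₀: β₁ = 0.

What drives SE(β̂₁): larger n (here n = 23) → smaller SE; more residual scatter → larger SE.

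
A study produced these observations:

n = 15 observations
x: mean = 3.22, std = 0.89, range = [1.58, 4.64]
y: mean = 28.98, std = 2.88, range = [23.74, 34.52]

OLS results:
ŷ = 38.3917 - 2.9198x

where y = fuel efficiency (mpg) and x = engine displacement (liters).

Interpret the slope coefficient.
An increase of one liter in engine displacement is associated with a 2.9198 mpg decrease in predicted fuel efficiency.

The slope β₁ = -2.9198 gives the rate at which the fitted fuel efficiency changes with engine displacement.

Interpretation:
- Engine displacement up by 1 liter → predicted fuel efficiency decreases by 2.9198 mpg
- This is a linear approximation: the same per-unit change is assumed across the whole observed x range

The intercept β₀ = 38.3917 is the predicted fuel efficiency when engine displacement = 0; since the smallest observed x is 1.58, this is an extrapolation and mainly anchors the line.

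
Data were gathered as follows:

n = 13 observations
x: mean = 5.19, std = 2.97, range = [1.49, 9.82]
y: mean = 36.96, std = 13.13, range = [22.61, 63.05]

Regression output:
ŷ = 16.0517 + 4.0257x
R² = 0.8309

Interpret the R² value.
R² = 0.8309 means 83.09% of the variation in y is explained by the linear relationship with x. This indicates a strong fit.

The coefficient of determination R² is the fraction of the total variation in y that the fitted line accounts for.

Here R² = 0.8309:
- Explained: 83.09% of the variation in y
- Unexplained (residual): 100% − 83.09% = 16.91%
- Rule of thumb (below 0.3 weak; 0.3 to below 0.7 moderate; 0.7 and above strong) → strong

Equivalently, for simple linear regression R² = r², so |r| = √0.8309 ≈ 0.9115.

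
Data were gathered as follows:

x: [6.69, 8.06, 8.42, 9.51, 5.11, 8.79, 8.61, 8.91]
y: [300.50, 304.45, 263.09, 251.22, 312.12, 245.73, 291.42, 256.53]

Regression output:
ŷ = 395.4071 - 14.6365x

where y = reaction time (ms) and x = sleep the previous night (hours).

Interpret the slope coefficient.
For each additional hour of sleep, predicted reaction time decreases by approximately 14.6365 ms.

The slope β₁ = -14.6365 gives the rate at which the fitted reaction time changes with sleep.

Interpretation:
- Sleep up by 1 hour → predicted reaction time decreases by 14.6365 ms
- The effect is assumed constant over the observed range of x (linearity)
- The slope describes association in these data, not necessarily a causal effect

(β₀ = 395.4071 is the fitted value at x = 0 and is not part of the slope interpretation.)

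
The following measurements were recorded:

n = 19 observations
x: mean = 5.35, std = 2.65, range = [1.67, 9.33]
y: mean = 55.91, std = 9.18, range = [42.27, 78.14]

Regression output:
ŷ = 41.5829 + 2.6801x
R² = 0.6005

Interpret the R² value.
About 60.05% of the variability in y is accounted for by the regression on x (R² = 0.6005) — a moderate linear fit.

The coefficient of determination R² is the fraction of the total variation in y that the fitted line accounts for.

Here R² = 0.6005:
- Explained: 60.05% of the variation in y
- Unexplained (residual): 100% − 60.05% = 39.95%
- Rule of thumb (below 0.3 weak; 0.3 to below 0.7 moderate; 0.7 and above strong) → moderate

Note: R² says nothing about causation, and a high R² does not by itself mean the linear form is appropriate — check the residuals.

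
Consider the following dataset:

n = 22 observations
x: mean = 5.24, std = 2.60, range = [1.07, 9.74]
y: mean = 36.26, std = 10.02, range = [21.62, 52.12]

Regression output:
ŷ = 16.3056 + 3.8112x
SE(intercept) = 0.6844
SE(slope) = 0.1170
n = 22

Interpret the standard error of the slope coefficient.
SE(β̂₁) = 0.1170 is the estimated standard deviation of the slope estimate across repeated samples; relative to β̂₁ = 3.8112 that is 3.1%, a precise estimate.

What SE measures:
- The standard error quantifies the sampling variability of the coefficient estimate
- It is the estimated standard deviation of β̂₁ across hypothetical repeated samples of the same size
- Smaller SE → more precise estimate

Relative precision:
- SE / |β̂₁| = 0.1170 / 3.8112 = 3.1%
- Rule of thumb (under 20%: precise; 20% to under 50%: moderately precise; 50% or more: imprecise) → precise

Rough 95% range (±2 SE): 3.8112 ± 0.2340 → (3.5772, 4.0452).

What drives SE(β̂₁): larger n (here n = 22) → smaller SE; more residual scatter → larger SE.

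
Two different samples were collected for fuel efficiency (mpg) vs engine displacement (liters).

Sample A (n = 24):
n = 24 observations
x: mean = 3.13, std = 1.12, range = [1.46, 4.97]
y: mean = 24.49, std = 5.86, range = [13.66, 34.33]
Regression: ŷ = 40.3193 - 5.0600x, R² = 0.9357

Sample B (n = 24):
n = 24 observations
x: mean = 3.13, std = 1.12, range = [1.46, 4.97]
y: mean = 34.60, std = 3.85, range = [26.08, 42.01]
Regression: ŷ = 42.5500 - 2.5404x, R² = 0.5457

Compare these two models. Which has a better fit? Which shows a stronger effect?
Model A has the better fit (R² = 0.9357 vs 0.5457). Model A shows the stronger effect (|β₁| = 5.0600 vs 2.5404).

Model Comparison:

Which explains more variance? (R²)
- Model A: R² = 0.9357 → 93.57% of variance in fuel efficiency explained
- Model B: R² = 0.5457 → 54.57% of variance in fuel efficiency explained
- 0.9357 > 0.5457 → Model A has the better fit

Effect size (slope magnitude):
- Model A: β₁ = -5.0600 → predicted fuel efficiency falls 5.0600 mpg per additional liter of engine displacement
- Model B: β₁ = -2.5404 → predicted fuel efficiency falls 2.5404 mpg per additional liter of engine displacement
- |-5.0600| > |-2.5404| → Model A shows the stronger marginal effect

Notes:
- A better fit (higher R²) doesn't necessarily mean a more important relationship.
- R² measures how tightly points cluster around the line; β₁ measures how steep the line is — they answer different questions.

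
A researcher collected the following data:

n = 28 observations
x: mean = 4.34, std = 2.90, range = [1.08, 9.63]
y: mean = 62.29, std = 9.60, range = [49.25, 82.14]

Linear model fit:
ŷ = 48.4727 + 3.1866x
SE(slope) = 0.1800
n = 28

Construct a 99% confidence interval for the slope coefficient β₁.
The 99% CI for β₁ is (2.6864, 3.6868)

Confidence interval for the slope:

The 99% CI for β₁ is: β̂₁ ± t*(α/2, n-2) × SE(β̂₁)

Step 1: Find critical t-value
- Confidence level = 0.99
- Degrees of freedom = n - 2 = 28 - 2 = 26
- t*(α/2, 26) = 2.7787

Step 2: Calculate margin of error
Margin = 2.7787 × 0.1800 = 0.5002

Step 3: Construct interval
CI = 3.1866 ± 0.5002
CI = (2.6864, 3.6868)

Interpretation: each one-unit increase in x is associated with a change in mean y of between 2.6864 and 3.6868, with 99% confidence.
Since 0 is outside the interval, a two-sided test at α = 0.01 would reject H₀: β₁ = 0.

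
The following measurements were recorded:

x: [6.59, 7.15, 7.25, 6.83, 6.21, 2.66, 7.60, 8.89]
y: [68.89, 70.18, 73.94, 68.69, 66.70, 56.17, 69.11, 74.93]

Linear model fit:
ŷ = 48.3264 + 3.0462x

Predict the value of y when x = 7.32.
ŷ = 70.6246

To predict y for x = 7.32, substitute into the regression equation:

ŷ = 48.3264 + 3.0462 × 7.32
ŷ = 48.3264 + 22.2982
ŷ = 70.6246

This is a point prediction; actual observations scatter around it by roughly the residual standard deviation.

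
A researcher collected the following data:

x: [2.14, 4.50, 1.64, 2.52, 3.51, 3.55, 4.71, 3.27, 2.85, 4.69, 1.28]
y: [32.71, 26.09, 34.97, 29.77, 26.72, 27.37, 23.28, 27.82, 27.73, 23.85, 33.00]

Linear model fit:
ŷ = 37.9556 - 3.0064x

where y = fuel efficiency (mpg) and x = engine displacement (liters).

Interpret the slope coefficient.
An increase of one liter in engine displacement is associated with a 3.0064 mpg decrease in predicted fuel efficiency.

The slope β₁ = -3.0064 gives the rate at which the fitted fuel efficiency changes with engine displacement.

Interpretation:
- Engine displacement up by 1 liter → predicted fuel efficiency decreases by 3.0064 mpg
- The effect is assumed constant over the observed range of x (linearity)
- The sign (−) gives the direction; the magnitude 3.0064 gives the size of the effect per liter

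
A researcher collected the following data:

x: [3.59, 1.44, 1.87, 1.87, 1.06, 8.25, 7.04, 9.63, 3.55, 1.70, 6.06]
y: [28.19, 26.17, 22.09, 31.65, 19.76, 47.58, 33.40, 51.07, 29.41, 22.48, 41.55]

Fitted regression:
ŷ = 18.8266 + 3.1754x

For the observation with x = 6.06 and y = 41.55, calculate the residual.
Residual = 3.4805

The residual is the difference between the actual value and the predicted value:

Residual = y - ŷ

Step 1: Calculate predicted value
ŷ = 18.8266 + 3.1754 × 6.06
ŷ = 38.0695

Step 2: Calculate residual
Residual = 41.55 - 38.0695
Residual = 3.4805

The residual is positive, so the observed y = 41.55 sits above the regression line (the line underestimates it by 3.4805).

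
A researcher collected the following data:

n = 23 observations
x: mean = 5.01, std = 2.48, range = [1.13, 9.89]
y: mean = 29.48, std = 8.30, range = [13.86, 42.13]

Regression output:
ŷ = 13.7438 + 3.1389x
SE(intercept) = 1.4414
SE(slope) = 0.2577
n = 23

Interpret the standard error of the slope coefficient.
SE(β̂₁) = 0.2577 is the estimated standard deviation of the slope estimate across repeated samples; relative to β̂₁ = 3.1389 that is 8.2%, a precise estimate.

What SE measures:
- The standard error quantifies the sampling variability of the coefficient estimate
- It is the estimated standard deviation of β̂₁ across hypothetical repeated samples of the same size
- Smaller SE → more precise estimate

Relative precision:
- SE / |β̂₁| = 0.2577 / 3.1389 = 8.2%
- Rule of thumb (under 20%: precise; 20% to under 50%: moderately precise; 50% or more: imprecise) → precise

Link to interval estimation: a confidence interval for β₁ is β̂₁ ± t* × 0.2577, so SE sets the half-width per unit of t*.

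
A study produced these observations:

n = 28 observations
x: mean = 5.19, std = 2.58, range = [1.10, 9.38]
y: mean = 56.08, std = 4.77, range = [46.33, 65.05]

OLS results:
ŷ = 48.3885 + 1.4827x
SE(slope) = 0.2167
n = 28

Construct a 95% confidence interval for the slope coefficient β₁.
The 95% CI for β₁ is (1.0373, 1.9281)

Confidence interval for the slope:

The 95% CI for β₁ is: β̂₁ ± t*(α/2, n-2) × SE(β̂₁)

Step 1: Find critical t-value
- Confidence level = 0.95
- Degrees of freedom = n - 2 = 28 - 2 = 26
- t*(α/2, 26) = 2.0555

Step 2: Calculate margin of error
Margin = 2.0555 × 0.2167 = 0.4454

Step 3: Construct interval
CI = 1.4827 ± 0.4454
CI = (1.0373, 1.9281)

Interpretation: each one-unit increase in x is associated with a change in mean y of between 1.0373 and 1.9281, with 95% confidence.
Both endpoints are positive, so the data support a genuinely positive slope at this confidence level.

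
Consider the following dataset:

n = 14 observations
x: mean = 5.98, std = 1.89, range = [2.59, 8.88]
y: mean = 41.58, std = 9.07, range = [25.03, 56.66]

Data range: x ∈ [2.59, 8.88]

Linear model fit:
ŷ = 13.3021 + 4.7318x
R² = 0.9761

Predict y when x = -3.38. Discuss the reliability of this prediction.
ŷ = -2.6914, but this is extrapolation (below the data range [2.59, 8.88]) and may be unreliable.

Prediction calculation:
ŷ = 13.3021 + 4.7318 × (-3.38)
ŷ = -2.6914

Reliability:
- Data range: x ∈ [2.59, 8.88]
- Prediction point: x = -3.38 is 5.97 units below the observed range → this is EXTRAPOLATION, not interpolation

Why that matters here:
- The standard error of prediction grows with (x − x̄)², and x = -3.38 is far from x̄ = 5.98
- Real relationships often flatten, saturate, or turn nonlinear at extremes
- There are no observations near this x to validate the fitted line there

Report the number if required, but flag clearly that it is an extrapolation.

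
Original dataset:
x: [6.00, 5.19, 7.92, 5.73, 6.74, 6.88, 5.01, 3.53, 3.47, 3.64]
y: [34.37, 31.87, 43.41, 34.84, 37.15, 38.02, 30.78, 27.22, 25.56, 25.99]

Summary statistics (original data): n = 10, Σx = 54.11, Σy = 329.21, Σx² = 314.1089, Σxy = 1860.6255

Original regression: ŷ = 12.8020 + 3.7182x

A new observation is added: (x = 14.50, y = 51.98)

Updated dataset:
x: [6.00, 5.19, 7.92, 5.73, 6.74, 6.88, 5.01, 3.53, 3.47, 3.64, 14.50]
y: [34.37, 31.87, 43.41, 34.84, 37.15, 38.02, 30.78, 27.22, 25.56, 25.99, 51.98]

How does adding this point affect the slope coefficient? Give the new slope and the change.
The slope changes from 3.7182 to 2.4554 (change of -1.2628, or -34.0%).

x = 14.50 lies well outside the original x-range [3.47, 7.92] (x̄ ≈ 5.41), so this observation has high leverage and can move the slope substantially.

Step 1: Update the sums with the new point (n goes from 10 to 11)
Σx  = 54.11 + 14.50 = 68.61
Σy  = 329.21 + 51.98 = 381.19
Σx² = 314.1089 + 14.50² = 314.1089 + 210.2500 = 524.3589
Σxy = 1860.6255 + 14.50×51.98 = 1860.6255 + 753.7100 = 2614.3355

Step 2: Recompute the slope with b₁ = (nΣxy − ΣxΣy) / (nΣx² − (Σx)²)
Numerator   = 11×2614.3355 − 68.61×381.19 = 28757.6905 − 26153.4459 = 2604.2446
Denominator = 11×524.3589 − 68.61² = 5767.9479 − 4707.3321 = 1060.6158
b₁(new) = 2604.2446 / 1060.6158 = 2.4554

(Same formula on the original sums: (10×1860.6255 − 54.11×329.21) / (10×314.1089 − 54.11²) = 792.7019 / 213.1969 = 3.7182, matching the given fit.)

Step 3: Change in slope
Δβ₁ = 2.4554 − 3.7182 = -1.2628
Relative change = -1.2628 / 3.7182 × 100% = -34.0%
→ the slope decreases when the point is added.

Because the point sits below the extension of the original line at a high-leverage x, it tilts the fit down.
In practice: examine leverage (hᵢ) and Cook's distance rather than deleting it automatically.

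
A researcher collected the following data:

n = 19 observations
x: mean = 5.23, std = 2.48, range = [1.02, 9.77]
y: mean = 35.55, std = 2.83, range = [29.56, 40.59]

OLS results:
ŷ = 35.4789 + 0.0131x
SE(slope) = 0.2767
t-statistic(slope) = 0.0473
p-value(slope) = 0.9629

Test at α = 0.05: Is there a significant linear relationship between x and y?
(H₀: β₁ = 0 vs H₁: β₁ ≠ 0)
Fail to reject H₀: p-value = 0.9629 ≥ α = 0.05. The linear relationship is not significant at the 5% level.

Hypothesis test for the slope coefficient:

H₀: β₁ = 0 (no linear relationship)
H₁: β₁ ≠ 0 (linear relationship exists)

Test statistic: t = β̂₁ / SE(β̂₁) = 0.0131 / 0.2767 = 0.0473

p = 0.9629: how often a slope estimate this far from 0 (in SE units) would arise by chance if β₁ were truly 0.

Decision rule: reject H₀ if p-value < α.
p-value = 0.9629 ≥ α = 0.05 → fail to reject H₀.

Conclusion: the linear association between x and y is not significant at the 5% level.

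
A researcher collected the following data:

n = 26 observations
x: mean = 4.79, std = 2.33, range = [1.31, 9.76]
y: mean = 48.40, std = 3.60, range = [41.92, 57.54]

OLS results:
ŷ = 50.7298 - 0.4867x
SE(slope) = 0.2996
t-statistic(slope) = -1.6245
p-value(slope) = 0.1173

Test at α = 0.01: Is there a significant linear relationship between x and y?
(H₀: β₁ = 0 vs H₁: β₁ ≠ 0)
p-value = 0.1173 ≥ α = 0.01, so we fail to reject H₀. The relationship is not significant.

Hypothesis test for the slope coefficient:

H₀: β₁ = 0 (no linear relationship)
H₁: β₁ ≠ 0 (linear relationship exists)

Test statistic: t = β̂₁ / SE(β̂₁) = -0.4867 / 0.2996 = -1.6245

The p-value (0.1173) is the probability, under H₀, of a t-statistic at least as extreme as |t| = 1.6245 (two-sided, df = n − 2 = 24).

Decision rule: reject H₀ if p-value < α.
p-value = 0.1173 ≥ α = 0.01 → fail to reject H₀.

At α = 0.01 the data do not provide convincing evidence of a nonzero slope.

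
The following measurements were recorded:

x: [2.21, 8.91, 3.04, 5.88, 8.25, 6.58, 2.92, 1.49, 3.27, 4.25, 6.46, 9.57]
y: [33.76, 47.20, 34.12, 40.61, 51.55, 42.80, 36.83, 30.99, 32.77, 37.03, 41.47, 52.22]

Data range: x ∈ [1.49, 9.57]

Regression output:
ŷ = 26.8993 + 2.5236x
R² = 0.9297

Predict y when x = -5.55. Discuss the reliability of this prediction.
The equation gives ŷ = 12.8933; however x = -5.55 is 7.04 units below the observed range, so this extrapolated value should not be trusted.

Prediction calculation:
ŷ = 26.8993 + 2.5236 × (-5.55)
ŷ = 12.8933

Reliability:
- Data range: x ∈ [1.49, 9.57]
- Prediction point: x = -5.55 is 7.04 units below the observed range → this is EXTRAPOLATION, not interpolation

Why that matters here:
- The linear relationship may not hold outside the observed range
- R² describes fit only over the sampled x values; it says nothing about behaviour beyond them
- There are no observations near this x to validate the fitted line there

Report the number if required, but flag clearly that it is an extrapolation.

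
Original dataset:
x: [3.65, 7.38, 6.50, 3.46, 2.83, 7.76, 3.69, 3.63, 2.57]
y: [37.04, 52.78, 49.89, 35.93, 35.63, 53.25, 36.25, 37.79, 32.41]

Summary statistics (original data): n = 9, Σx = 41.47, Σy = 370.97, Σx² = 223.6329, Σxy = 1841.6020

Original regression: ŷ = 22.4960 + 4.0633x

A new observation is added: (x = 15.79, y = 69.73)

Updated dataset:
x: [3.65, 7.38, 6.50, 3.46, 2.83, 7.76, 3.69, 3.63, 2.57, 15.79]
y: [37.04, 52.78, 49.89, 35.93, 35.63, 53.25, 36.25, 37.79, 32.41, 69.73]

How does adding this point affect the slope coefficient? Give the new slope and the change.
New slope β₁ = 2.8893 versus 4.0633 before: a change of -1.1740 (-28.9%).

x = 15.79 lies well outside the original x-range [2.57, 7.76] (x̄ ≈ 4.61), so this observation has high leverage and can move the slope substantially.

Step 1: Update the sums with the new point (n goes from 9 to 10)
Σx  = 41.47 + 15.79 = 57.26
Σy  = 370.97 + 69.73 = 440.70
Σx² = 223.6329 + 15.79² = 223.6329 + 249.3241 = 472.9570
Σxy = 1841.6020 + 15.79×69.73 = 1841.6020 + 1101.0367 = 2942.6387

Step 2: Recompute the slope with b₁ = (nΣxy − ΣxΣy) / (nΣx² − (Σx)²)
Numerator   = 10×2942.6387 − 57.26×440.70 = 29426.3870 − 25234.4820 = 4191.9050
Denominator = 10×472.9570 − 57.26² = 4729.5700 − 3278.7076 = 1450.8624
b₁(new) = 4191.9050 / 1450.8624 = 2.8893

(Same formula on the original sums: (9×1841.6020 − 41.47×370.97) / (9×223.6329 − 41.47²) = 1190.2921 / 292.9352 = 4.0633, matching the given fit.)

Step 3: Change in slope
Δβ₁ = 2.8893 − 4.0633 = -1.1740
Relative change = -1.1740 / 4.0633 × 100% = -28.9%
→ the slope decreases when the point is added.

Because the point sits below the extension of the original line at a high-leverage x, it tilts the fit down.
In practice: check such a point for data-entry or measurement error.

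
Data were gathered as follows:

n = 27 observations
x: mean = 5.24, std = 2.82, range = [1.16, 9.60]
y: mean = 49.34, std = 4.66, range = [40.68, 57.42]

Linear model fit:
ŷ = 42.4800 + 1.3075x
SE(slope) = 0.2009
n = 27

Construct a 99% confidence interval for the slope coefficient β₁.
The 99% CI for β₁ is (0.7475, 1.8675)

Confidence interval for the slope:

The 99% CI for β₁ is: β̂₁ ± t*(α/2, n-2) × SE(β̂₁)

Step 1: Find critical t-value
- Confidence level = 0.99
- Degrees of freedom = n - 2 = 27 - 2 = 25
- t*(α/2, 25) = 2.7874

Step 2: Calculate margin of error
Margin = 2.7874 × 0.2009 = 0.5600

Step 3: Construct interval
CI = 1.3075 ± 0.5600
CI = (0.7475, 1.8675)

Interpretation: We are 99% confident that the true slope β₁ lies between 0.7475 and 1.8675.
The interval does not include 0, suggesting a significant linear relationship.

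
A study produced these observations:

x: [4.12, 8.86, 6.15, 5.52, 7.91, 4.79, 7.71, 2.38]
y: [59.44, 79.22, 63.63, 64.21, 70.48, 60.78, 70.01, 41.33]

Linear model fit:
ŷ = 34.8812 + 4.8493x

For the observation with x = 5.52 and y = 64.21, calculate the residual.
Residual = 2.5607

The residual is the difference between the actual value and the predicted value:

Residual = y - ŷ

Step 1: Calculate predicted value
ŷ = 34.8812 + 4.8493 × 5.52
ŷ = 61.6493

Step 2: Calculate residual
Residual = 64.21 - 61.6493
Residual = 2.5607

Sign check: y > ŷ, so the point is above the line and the fit underestimates here.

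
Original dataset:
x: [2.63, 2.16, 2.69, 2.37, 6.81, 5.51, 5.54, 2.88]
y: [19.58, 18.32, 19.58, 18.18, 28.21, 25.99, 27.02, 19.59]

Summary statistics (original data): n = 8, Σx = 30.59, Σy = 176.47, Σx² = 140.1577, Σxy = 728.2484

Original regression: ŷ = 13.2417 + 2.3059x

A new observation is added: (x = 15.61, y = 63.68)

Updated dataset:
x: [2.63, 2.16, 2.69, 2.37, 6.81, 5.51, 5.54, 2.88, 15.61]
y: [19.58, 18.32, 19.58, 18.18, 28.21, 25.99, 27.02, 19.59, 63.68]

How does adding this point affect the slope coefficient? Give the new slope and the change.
New slope β₁ = 3.3376 versus 2.3059 before: a change of +1.0317 (+44.7%).

x = 15.61 lies well outside the original x-range [2.16, 6.81] (x̄ ≈ 3.82), so this observation has high leverage and can move the slope substantially.

Step 1: Update the sums with the new point (n goes from 8 to 9)
Σx  = 30.59 + 15.61 = 46.20
Σy  = 176.47 + 63.68 = 240.15
Σx² = 140.1577 + 15.61² = 140.1577 + 243.6721 = 383.8298
Σxy = 728.2484 + 15.61×63.68 = 728.2484 + 994.0448 = 1722.2932

Step 2: Recompute the slope with b₁ = (nΣxy − ΣxΣy) / (nΣx² − (Σx)²)
Numerator   = 9×1722.2932 − 46.20×240.15 = 15500.6388 − 11094.9300 = 4405.7088
Denominator = 9×383.8298 − 46.20² = 3454.4682 − 2134.4400 = 1320.0282
b₁(new) = 4405.7088 / 1320.0282 = 3.3376

(Same formula on the original sums: (8×728.2484 − 30.59×176.47) / (8×140.1577 − 30.59²) = 427.7699 / 185.5135 = 2.3059, matching the given fit.)

Step 3: Change in slope
Δβ₁ = 3.3376 − 2.3059 = +1.0317
Relative change = +1.0317 / 2.3059 × 100% = +44.7%
→ the slope increases when the point is added.

A high-leverage point only changes the slope if it is off the original line; here y = 63.68 is above the original trend, so the slope increases.
In practice: refit with and without it and report both if conclusions differ.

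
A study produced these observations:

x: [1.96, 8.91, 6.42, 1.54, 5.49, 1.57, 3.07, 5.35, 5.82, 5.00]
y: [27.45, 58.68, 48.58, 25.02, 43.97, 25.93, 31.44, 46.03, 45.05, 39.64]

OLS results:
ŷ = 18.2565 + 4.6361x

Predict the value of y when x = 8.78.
ŷ = 58.9615

x = 8.78 lies inside the observed range [1.54, 8.91], so the fitted equation applies directly:

ŷ = 18.2565 + 4.6361 × 8.78
ŷ = 18.2565 + 40.7050
ŷ = 58.9615

This is a point prediction; actual observations scatter around it by roughly the residual standard deviation.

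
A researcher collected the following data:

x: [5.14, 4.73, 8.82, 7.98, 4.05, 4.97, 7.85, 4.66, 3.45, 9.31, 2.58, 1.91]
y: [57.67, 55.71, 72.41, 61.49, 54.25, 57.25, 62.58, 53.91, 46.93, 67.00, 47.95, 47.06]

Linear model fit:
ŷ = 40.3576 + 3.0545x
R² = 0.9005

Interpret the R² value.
About 90.05% of the variability in y is accounted for by the regression on x (R² = 0.9005) — a strong linear fit.

The coefficient of determination R² is the fraction of the total variation in y that the fitted line accounts for.

Here R² = 0.9005:
- Explained: 90.05% of the variation in y
- Unexplained (residual): 100% − 90.05% = 9.95%
- Rule of thumb (below 0.3 weak; 0.3 to below 0.7 moderate; 0.7 and above strong) → strong

Note: R² never decreases when predictors are added, so it should not be used alone to compare models of different size.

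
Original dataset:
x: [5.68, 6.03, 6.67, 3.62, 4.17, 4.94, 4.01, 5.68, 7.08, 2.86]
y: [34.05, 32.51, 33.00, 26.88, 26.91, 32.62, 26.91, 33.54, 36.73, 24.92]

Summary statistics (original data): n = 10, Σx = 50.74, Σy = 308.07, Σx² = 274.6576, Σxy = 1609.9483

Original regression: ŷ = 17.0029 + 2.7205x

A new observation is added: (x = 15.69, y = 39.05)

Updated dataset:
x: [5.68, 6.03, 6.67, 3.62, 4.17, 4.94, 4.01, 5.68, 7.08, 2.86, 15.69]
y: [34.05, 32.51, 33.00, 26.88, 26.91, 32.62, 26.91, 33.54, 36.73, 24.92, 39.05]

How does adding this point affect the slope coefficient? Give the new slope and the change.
Adding the point moves β₁ from 2.7205 to 1.0560, i.e. it decreases by 1.6645 (-61.2%).

x = 15.69 lies well outside the original x-range [2.86, 7.08] (x̄ ≈ 5.07), so this observation has high leverage and can move the slope substantially.

Step 1: Update the sums with the new point (n goes from 10 to 11)
Σx  = 50.74 + 15.69 = 66.43
Σy  = 308.07 + 39.05 = 347.12
Σx² = 274.6576 + 15.69² = 274.6576 + 246.1761 = 520.8337
Σxy = 1609.9483 + 15.69×39.05 = 1609.9483 + 612.6945 = 2222.6428

Step 2: Recompute the slope with b₁ = (nΣxy − ΣxΣy) / (nΣx² − (Σx)²)
Numerator   = 11×2222.6428 − 66.43×347.12 = 24449.0708 − 23059.1816 = 1389.8892
Denominator = 11×520.8337 − 66.43² = 5729.1707 − 4412.9449 = 1316.2258
b₁(new) = 1389.8892 / 1316.2258 = 1.0560

(Same formula on the original sums: (10×1609.9483 − 50.74×308.07) / (10×274.6576 − 50.74²) = 468.0112 / 172.0284 = 2.7205, matching the given fit.)

Step 3: Change in slope
Δβ₁ = 1.0560 − 2.7205 = -1.6645
Relative change = -1.6645 / 2.7205 × 100% = -61.2%
→ the slope decreases when the point is added.

A high-leverage point only changes the slope if it is off the original line; here y = 39.05 is below the original trend, so the slope decreases.
In practice: refit with and without it and report both if conclusions differ; examine leverage (hᵢ) and Cook's distance rather than deleting it automatically.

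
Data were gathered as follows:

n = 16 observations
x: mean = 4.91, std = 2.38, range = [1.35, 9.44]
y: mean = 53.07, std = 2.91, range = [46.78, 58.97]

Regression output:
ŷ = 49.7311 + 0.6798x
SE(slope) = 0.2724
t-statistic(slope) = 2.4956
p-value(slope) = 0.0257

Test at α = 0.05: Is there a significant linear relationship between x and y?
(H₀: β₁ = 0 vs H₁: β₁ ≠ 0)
Since p-value = 0.0257 < α = 0.05, reject H₀ — the slope is significantly different from 0.

Hypothesis test for the slope coefficient:

H₀: β₁ = 0 (no linear relationship)
H₁: β₁ ≠ 0 (linear relationship exists)

Test statistic: t = β̂₁ / SE(β̂₁) = 0.6798 / 0.2724 = 2.4956

With df = 14, the two-sided p-value for |t| = 2.4956 is 0.0257.

Decision rule: reject H₀ if p-value < α.
p-value = 0.0257 < α = 0.05 → reject H₀.

At α = 0.05 the data do provide convincing evidence of a nonzero slope.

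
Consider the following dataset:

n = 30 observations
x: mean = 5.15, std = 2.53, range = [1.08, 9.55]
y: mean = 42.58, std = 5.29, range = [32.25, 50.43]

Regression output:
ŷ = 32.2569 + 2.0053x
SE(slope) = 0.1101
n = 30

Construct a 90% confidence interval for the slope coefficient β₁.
The 90% CI for β₁ is (1.8180, 2.1926)

Confidence interval for the slope:

The 90% CI for β₁ is: β̂₁ ± t*(α/2, n-2) × SE(β̂₁)

Step 1: Find critical t-value
- Confidence level = 0.9
- Degrees of freedom = n - 2 = 30 - 2 = 28
- t*(α/2, 28) = 1.7011

Step 2: Calculate margin of error
Margin = 1.7011 × 0.1101 = 0.1873

Step 3: Construct interval
CI = 2.0053 ± 0.1873
CI = (1.8180, 2.1926)

Interpretation: intervals built this way capture the true β₁ in 90% of repeated samples; here the plausible range for the per-unit effect of x on y is 1.8180 to 2.1926.
Both endpoints are positive, so the data support a genuinely positive slope at this confidence level.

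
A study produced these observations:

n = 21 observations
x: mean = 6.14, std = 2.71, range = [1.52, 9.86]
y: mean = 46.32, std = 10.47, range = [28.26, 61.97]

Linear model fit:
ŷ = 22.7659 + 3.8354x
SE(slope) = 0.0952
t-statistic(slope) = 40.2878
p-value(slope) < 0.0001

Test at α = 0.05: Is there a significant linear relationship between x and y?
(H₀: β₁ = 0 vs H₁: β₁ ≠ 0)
Reject H₀: p-value < 0.0001 < α = 0.05. The linear relationship is significant at the 5% level.

Hypothesis test for the slope coefficient:

H₀: β₁ = 0 (no linear relationship)
H₁: β₁ ≠ 0 (linear relationship exists)

Test statistic: t = β̂₁ / SE(β̂₁) = 3.8354 / 0.0952 = 40.2878

The p-value (<0.0001) is the probability, under H₀, of a t-statistic at least as extreme as |t| = 40.2878 (two-sided, df = n − 2 = 19).

Decision rule: reject H₀ if p-value < α.
p-value < 0.0001 < α = 0.05 → reject H₀.

There is sufficient evidence at the 5% significance level to conclude that a linear relationship exists between x and y.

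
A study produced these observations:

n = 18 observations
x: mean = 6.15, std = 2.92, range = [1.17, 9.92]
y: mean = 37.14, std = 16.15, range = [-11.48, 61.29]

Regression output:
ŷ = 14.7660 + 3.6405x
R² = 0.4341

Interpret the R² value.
The model explains 43.41% of the variance in y (R² = 0.4341), leaving 56.59% unexplained; the fit is moderate.

R² = 1 − SS_res/SS_tot compares the residual scatter to the total scatter of y about its mean.

Here R² = 0.4341:
- Explained: 43.41% of the variation in y
- Unexplained (residual): 100% − 43.41% = 56.59%
- Rule of thumb (below 0.3 weak; 0.3 to below 0.7 moderate; 0.7 and above strong) → moderate

Equivalently, for simple linear regression R² = r², so |r| = √0.4341 ≈ 0.6589.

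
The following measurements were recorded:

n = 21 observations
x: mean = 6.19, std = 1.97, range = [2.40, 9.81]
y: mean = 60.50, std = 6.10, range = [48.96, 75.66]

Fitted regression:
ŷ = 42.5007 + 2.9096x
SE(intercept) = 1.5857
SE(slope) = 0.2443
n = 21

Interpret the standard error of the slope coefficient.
SE(slope) = 0.2443 measures the uncertainty in the estimated slope. The coefficient is estimated precisely (SE/|β̂₁| = 8.4%).

SE(β̂₁) = 0.2443 says: if we drew many samples of n = 21 from the same population and refit each time, the fitted slopes would scatter with a standard deviation of roughly 0.2443 around the true β₁.

Relative precision:
- SE / |β̂₁| = 0.2443 / 2.9096 = 8.4%
- Rule of thumb (under 20%: precise; 20% to under 50%: moderately precise; 50% or more: imprecise) → precise

Link to the t-test: t = β̂₁ / SE(β̂₁) = 2.9096 / 0.2443 = 11.9099, the statistic for H₀: β₁ = 0.

What drives SE(β̂₁): more residual scatter → larger SE; wider spread of x values → smaller SE; larger n (here n = 21) → smaller SE.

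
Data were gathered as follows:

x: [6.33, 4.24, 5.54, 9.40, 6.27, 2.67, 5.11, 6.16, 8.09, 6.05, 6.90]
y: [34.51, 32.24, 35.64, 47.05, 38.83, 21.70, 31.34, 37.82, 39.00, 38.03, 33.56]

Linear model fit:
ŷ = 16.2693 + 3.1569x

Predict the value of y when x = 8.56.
ŷ = 43.2924

Plug x = 8.56 into the fitted line:

ŷ = 16.2693 + 3.1569 × 8.56
ŷ = 16.2693 + 27.0231
ŷ = 43.2924

This is a point prediction; actual observations scatter around it by roughly the residual standard deviation.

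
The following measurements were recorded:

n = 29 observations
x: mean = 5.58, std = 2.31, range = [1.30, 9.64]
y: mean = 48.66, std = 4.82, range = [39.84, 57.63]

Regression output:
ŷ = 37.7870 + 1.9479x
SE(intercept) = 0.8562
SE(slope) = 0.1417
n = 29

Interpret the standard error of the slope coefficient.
SE(slope) = 0.1417 measures the uncertainty in the estimated slope. The coefficient is estimated precisely (SE/|β̂₁| = 7.3%).

SE(β̂₁) = 0.1417 says: if we drew many samples of n = 29 from the same population and refit each time, the fitted slopes would scatter with a standard deviation of roughly 0.1417 around the true β₁.

Relative precision:
- SE / |β̂₁| = 0.1417 / 1.9479 = 7.3%
- Rule of thumb (under 20%: precise; 20% to under 50%: moderately precise; 50% or more: imprecise) → precise

Link to interval estimation: a confidence interval for β₁ is β̂₁ ± t* × 0.1417, so SE sets the half-width per unit of t*.

What drives SE(β̂₁): wider spread of x values → smaller SE.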